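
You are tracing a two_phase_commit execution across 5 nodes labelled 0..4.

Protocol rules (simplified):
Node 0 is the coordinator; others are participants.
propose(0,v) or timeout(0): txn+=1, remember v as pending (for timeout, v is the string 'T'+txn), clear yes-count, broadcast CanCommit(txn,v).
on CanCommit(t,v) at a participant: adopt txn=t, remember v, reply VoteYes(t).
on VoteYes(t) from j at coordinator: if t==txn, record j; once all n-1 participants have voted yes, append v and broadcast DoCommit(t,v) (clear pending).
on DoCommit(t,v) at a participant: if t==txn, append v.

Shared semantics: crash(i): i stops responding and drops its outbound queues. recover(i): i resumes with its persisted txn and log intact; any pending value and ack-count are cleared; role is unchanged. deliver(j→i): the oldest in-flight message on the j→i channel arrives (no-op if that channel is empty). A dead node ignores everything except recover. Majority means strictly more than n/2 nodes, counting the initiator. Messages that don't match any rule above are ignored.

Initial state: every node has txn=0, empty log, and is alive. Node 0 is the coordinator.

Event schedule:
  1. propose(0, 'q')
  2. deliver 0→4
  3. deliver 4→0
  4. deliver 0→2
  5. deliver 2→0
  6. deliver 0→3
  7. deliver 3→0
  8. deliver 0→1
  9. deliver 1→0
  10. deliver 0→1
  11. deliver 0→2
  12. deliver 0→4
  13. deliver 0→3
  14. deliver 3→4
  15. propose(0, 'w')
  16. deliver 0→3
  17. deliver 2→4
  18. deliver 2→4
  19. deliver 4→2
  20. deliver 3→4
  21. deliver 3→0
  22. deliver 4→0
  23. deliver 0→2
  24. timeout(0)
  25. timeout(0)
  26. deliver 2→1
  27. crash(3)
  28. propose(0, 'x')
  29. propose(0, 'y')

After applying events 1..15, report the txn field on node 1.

[1] propose(0,'q') → N0(coor t1 [-])
[2] deliver 0→4 → N4(part t1 [-])
[3] deliver 4→0 → ∅
[4] deliver 0→2 → N2(part t1 [-])
[5] deliver 2→0 → ∅
[6] deliver 0→3 → N3(part t1 [-])
[7] deliver 3→0 → ∅
[8] deliver 0→1 → N1(part t1 [-])
[9] deliver 1→0 → N0(coor t1 [q])
[10] deliver 0→1 → N1(part t1 [q])
[11] deliver 0→2 → N2(part t1 [q])
[12] deliver 0→4 → N4(part t1 [q])
[13] deliver 0→3 → N3(part t1 [q])
[14] deliver 3→4 → ∅
[15] propose(0,'w') → N0(coor t2 [q])

1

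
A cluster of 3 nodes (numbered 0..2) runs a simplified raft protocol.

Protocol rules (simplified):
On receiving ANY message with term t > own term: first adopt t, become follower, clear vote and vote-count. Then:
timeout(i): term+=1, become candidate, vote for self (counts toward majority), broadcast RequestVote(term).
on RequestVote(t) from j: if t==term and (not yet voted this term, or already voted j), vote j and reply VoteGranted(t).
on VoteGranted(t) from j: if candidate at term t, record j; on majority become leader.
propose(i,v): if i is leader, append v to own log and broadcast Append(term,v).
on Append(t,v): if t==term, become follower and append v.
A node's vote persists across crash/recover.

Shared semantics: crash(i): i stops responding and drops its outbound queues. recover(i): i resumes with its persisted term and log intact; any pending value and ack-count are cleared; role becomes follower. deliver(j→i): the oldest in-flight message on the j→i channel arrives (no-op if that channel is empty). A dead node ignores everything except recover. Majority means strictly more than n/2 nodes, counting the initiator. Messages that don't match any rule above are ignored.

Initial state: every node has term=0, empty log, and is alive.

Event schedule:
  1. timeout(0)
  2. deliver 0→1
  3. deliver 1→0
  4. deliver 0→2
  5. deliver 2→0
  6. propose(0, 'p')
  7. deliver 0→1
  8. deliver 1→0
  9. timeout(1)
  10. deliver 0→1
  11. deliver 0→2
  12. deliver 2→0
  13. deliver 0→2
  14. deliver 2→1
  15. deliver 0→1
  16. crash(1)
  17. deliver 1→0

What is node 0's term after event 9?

[1] timeout(0) → N0(cand t1 [-])
[2] deliver 0→1 → N1(foll t1 [-])
[3] deliver 1→0 → N0(lead t1 [-])
[4] deliver 0→2 → N2(foll t1 [-])
[5] deliver 2→0 → ∅
[6] propose(0,'p') → N0(lead t1 [p])
[7] deliver 0→1 → N1(foll t1 [p])
[8] deliver 1→0 → ∅
[9] timeout(1) → N1(cand t2 [p])

1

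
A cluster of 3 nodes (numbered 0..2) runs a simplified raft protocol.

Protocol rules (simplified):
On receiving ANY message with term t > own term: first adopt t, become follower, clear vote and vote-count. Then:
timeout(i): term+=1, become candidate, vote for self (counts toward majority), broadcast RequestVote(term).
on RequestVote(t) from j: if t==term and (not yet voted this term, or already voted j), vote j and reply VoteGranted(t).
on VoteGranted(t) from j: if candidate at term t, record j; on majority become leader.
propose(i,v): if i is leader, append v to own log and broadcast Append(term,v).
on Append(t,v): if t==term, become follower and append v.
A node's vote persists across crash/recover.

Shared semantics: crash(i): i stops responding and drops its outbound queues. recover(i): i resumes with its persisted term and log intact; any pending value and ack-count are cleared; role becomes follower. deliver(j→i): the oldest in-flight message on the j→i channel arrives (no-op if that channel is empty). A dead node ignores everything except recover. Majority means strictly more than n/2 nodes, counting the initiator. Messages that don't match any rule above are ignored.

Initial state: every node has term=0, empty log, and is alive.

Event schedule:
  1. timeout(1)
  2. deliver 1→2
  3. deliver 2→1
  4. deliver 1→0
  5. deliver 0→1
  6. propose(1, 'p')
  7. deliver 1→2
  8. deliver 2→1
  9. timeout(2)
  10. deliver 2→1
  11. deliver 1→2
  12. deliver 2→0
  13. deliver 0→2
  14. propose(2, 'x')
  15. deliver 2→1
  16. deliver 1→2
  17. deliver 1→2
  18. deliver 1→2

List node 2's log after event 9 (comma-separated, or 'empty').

step 1 timeout(1): 1={cand,t=1,log=-}
step 2 deliver 1→2: 2={foll,t=1,log=-}
step 3 deliver 2→1: 1={lead,t=1,log=-}
step 4 deliver 1→0: 0={foll,t=1,log=-}
step 5 deliver 0→1: —
step 6 propose(1,'p'): 1={lead,t=1,log=p}
step 7 deliver 1→2: 2={foll,t=1,log=p}
step 8 deliver 2→1: —
step 9 timeout(2): 2={cand,t=2,log=p}

p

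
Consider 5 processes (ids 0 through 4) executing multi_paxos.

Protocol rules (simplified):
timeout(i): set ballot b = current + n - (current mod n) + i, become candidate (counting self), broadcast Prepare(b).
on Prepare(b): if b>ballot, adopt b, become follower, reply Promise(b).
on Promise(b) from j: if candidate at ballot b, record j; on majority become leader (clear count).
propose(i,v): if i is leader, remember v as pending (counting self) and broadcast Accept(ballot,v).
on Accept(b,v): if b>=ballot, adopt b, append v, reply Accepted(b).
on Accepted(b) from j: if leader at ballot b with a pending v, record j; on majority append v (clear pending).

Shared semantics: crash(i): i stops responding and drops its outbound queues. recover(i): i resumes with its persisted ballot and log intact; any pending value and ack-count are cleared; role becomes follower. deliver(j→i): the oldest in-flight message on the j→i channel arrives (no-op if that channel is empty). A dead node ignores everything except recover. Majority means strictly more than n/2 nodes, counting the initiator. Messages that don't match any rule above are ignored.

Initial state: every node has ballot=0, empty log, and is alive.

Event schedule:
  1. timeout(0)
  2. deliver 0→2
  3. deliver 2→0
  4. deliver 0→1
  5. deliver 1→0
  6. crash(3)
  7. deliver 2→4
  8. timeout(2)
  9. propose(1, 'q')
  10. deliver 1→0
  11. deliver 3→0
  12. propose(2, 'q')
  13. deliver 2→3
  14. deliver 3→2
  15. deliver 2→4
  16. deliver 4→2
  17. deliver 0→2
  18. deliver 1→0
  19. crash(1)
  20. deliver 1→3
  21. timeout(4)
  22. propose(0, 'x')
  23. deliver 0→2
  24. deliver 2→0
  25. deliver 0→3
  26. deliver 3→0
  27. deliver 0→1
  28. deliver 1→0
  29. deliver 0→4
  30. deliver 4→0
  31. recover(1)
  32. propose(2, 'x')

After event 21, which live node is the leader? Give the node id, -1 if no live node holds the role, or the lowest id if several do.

1. timeout(0):  <0:cand b5 ->
2. deliver 0→2:  <2:foll b5 ->
3. deliver 2→0:  nop
4. deliver 0→1:  <1:foll b5 ->
5. deliver 1→0:  <0:lead b5 ->
6. crash(3):  <3:✗foll b0 ->
7. deliver 2→4:  nop
8. timeout(2):  <2:cand b12 ->
9. propose(1,'q'):  nop
10. deliver 1→0:  nop
11. deliver 3→0:  nop
12. propose(2,'q'):  nop
13. deliver 2→3:  nop
14. deliver 3→2:  nop
15. deliver 2→4:  <4:foll b12 ->
16. deliver 4→2:  nop
17. deliver 0→2:  nop
18. deliver 1→0:  nop
19. crash(1):  <1:✗foll b5 ->
20. deliver 1→3:  nop
21. timeout(4):  <4:cand b19 ->

0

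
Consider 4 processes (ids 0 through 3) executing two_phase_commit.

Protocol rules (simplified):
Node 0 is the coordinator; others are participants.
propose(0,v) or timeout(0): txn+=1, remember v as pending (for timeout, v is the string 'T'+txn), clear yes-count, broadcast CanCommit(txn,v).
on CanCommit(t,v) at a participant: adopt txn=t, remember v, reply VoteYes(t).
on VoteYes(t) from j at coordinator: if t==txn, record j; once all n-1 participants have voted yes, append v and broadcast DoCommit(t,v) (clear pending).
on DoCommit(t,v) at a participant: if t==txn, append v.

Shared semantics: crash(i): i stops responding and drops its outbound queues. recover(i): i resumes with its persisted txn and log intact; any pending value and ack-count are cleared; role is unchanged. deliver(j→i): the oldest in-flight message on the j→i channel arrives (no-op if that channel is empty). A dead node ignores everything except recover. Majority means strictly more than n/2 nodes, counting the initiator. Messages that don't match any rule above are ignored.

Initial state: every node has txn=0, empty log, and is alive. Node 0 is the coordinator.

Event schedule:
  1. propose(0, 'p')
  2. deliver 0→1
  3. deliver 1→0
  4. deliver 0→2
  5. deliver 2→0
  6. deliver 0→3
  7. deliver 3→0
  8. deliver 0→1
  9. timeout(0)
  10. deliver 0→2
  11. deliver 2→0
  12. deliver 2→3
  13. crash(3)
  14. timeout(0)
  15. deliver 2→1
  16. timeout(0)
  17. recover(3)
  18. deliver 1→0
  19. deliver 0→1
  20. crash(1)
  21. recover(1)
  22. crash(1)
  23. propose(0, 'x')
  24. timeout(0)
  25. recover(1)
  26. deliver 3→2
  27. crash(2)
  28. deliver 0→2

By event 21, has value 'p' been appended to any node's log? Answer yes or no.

yes

step 1 propose(0,'p'): 0={coor,t=1,log=-}
step 2 deliver 0→1: 1={part,t=1,log=-}
step 3 deliver 1→0: —
step 4 deliver 0→2: 2={part,t=1,log=-}
step 5 deliver 2→0: —
step 6 deliver 0→3: 3={part,t=1,log=-}
step 7 deliver 3→0: 0={coor,t=1,log=p}
step 8 deliver 0→1: 1={part,t=1,log=p}
step 9 timeout(0): 0={coor,t=2,log=p}
step 10 deliver 0→2: 2={part,t=1,log=p}
step 11 deliver 2→0: —
step 12 deliver 2→3: —
step 13 crash(3): 3={✗part,t=1,log=-}
step 14 timeout(0): 0={coor,t=3,log=p}
step 15 deliver 2→1: —
step 16 timeout(0): 0={coor,t=4,log=p}
step 17 recover(3): 3={part,t=1,log=-}
step 18 deliver 1→0: —
step 19 deliver 0→1: 1={part,t=2,log=p}
step 20 crash(1): 1={✗part,t=2,log=p}
step 21 recover(1): 1={part,t=2,log=p}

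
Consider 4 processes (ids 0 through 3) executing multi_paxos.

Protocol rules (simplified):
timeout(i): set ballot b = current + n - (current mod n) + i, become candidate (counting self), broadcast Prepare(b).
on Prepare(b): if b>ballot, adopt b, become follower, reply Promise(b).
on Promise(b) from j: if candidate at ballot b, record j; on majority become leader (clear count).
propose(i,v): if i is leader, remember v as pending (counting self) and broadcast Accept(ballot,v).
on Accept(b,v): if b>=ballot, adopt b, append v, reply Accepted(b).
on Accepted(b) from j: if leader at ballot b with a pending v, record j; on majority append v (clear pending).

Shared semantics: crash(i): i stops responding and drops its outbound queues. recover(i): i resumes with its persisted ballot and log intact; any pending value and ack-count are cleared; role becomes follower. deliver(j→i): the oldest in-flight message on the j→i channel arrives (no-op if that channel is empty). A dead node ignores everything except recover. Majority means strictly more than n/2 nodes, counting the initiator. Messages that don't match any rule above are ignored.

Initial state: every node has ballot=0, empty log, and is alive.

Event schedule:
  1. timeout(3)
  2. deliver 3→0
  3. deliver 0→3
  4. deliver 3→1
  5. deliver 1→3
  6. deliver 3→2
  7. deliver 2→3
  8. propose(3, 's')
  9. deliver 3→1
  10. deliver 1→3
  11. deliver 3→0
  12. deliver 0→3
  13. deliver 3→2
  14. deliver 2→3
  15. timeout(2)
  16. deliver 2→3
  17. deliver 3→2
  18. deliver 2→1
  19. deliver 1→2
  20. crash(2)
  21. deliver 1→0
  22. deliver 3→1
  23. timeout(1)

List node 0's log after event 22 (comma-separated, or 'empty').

e1 timeout(3): 3[cand,b=7,-]
e2 deliver 3→0: 0[foll,b=7,-]
e3 deliver 0→3: ·
e4 deliver 3→1: 1[foll,b=7,-]
e5 deliver 1→3: 3[lead,b=7,-]
e6 deliver 3→2: 2[foll,b=7,-]
e7 deliver 2→3: ·
e8 propose(3,'s'): ·
e9 deliver 3→1: 1[foll,b=7,s]
e10 deliver 1→3: ·
e11 deliver 3→0: 0[foll,b=7,s]
e12 deliver 0→3: 3[lead,b=7,s]
e13 deliver 3→2: 2[foll,b=7,s]
e14 deliver 2→3: ·
e15 timeout(2): 2[cand,b=10,s]
e16 deliver 2→3: 3[foll,b=10,s]
e17 deliver 3→2: ·
e18 deliver 2→1: 1[foll,b=10,s]
e19 deliver 1→2: 2[lead,b=10,s]
e20 crash(2): 2[✗lead,b=10,s]
e21 deliver 1→0: ·
e22 deliver 3→1: ·

s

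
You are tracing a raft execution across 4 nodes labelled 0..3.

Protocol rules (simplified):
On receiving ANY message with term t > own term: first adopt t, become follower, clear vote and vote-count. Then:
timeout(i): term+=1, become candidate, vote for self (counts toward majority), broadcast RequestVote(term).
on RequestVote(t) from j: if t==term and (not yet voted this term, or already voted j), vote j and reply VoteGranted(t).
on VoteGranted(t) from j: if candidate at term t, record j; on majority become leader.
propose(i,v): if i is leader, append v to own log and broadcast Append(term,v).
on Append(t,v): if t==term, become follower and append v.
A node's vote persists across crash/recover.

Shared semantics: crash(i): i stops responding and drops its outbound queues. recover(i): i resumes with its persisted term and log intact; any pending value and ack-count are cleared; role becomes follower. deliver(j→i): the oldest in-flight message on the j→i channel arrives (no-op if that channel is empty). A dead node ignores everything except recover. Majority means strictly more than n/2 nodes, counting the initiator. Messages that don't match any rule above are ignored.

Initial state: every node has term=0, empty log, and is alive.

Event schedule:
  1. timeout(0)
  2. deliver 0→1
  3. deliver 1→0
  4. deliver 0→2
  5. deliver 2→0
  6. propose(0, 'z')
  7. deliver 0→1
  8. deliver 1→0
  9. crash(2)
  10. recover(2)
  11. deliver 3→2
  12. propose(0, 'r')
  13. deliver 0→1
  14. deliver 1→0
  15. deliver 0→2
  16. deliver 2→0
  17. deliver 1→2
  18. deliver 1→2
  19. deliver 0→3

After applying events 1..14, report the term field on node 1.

1. timeout(0):  <0:cand t1 ->
2. deliver 0→1:  <1:foll t1 ->
3. deliver 1→0:  nop
4. deliver 0→2:  <2:foll t1 ->
5. deliver 2→0:  <0:lead t1 ->
6. propose(0,'z'):  <0:lead t1 z>
7. deliver 0→1:  <1:foll t1 z>
8. deliver 1→0:  nop
9. crash(2):  <2:✗foll t1 ->
10. recover(2):  <2:foll t1 ->
11. deliver 3→2:  nop
12. propose(0,'r'):  <0:lead t1 z,r>
13. deliver 0→1:  <1:foll t1 z,r>
14. deliver 1→0:  nop

1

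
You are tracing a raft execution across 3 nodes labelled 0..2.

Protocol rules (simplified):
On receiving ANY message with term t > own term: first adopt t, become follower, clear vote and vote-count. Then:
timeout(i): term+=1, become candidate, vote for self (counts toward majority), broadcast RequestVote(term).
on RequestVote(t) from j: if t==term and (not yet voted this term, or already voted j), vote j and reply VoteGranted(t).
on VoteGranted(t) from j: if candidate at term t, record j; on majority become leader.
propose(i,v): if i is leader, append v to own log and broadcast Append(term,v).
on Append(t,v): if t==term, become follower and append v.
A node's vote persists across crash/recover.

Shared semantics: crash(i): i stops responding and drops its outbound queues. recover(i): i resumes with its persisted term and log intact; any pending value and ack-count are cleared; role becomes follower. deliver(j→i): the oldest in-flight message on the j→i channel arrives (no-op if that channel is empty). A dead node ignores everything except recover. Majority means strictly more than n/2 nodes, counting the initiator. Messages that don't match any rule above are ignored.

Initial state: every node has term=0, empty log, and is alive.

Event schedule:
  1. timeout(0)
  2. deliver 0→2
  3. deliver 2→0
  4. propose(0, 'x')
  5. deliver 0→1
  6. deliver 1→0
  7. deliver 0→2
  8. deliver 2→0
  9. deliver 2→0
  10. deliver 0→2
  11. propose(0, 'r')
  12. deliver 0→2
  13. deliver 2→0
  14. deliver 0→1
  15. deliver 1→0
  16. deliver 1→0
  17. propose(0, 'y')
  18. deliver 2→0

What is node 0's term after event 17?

1

e1 timeout(0): 0[cand,t=1,-]
e2 deliver 0→2: 2[foll,t=1,-]
e3 deliver 2→0: 0[lead,t=1,-]
e4 propose(0,'x'): 0[lead,t=1,x]
e5 deliver 0→1: 1[foll,t=1,-]
e6 deliver 1→0: ·
e7 deliver 0→2: 2[foll,t=1,x]
e8 deliver 2→0: ·
e9 deliver 2→0: ·
e10 deliver 0→2: ·
e11 propose(0,'r'): 0[lead,t=1,x,r]
e12 deliver 0→2: 2[foll,t=1,x,r]
e13 deliver 2→0: ·
e14 deliver 0→1: 1[foll,t=1,x]
e15 deliver 1→0: ·
e16 deliver 1→0: ·
e17 propose(0,'y'): 0[lead,t=1,x,r,y]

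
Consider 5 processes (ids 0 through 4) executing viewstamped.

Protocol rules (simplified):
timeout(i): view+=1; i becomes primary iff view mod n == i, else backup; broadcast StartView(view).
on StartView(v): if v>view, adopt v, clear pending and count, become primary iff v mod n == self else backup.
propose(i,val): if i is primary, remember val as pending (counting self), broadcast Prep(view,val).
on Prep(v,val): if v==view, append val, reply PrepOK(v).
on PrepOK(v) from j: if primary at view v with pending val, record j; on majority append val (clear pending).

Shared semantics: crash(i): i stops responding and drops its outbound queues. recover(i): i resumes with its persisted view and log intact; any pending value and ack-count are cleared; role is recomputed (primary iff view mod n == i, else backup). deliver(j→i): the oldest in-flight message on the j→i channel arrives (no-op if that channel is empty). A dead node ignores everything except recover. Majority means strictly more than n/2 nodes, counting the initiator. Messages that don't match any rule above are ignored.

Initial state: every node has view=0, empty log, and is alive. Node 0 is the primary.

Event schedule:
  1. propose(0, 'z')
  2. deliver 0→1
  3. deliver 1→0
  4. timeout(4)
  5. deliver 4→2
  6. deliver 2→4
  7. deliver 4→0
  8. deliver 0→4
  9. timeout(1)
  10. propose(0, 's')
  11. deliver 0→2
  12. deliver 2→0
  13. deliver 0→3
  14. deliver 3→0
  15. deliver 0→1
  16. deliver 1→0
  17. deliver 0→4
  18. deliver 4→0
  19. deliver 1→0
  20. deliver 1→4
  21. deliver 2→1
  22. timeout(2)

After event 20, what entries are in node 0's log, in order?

empty

step 1 propose(0,'z'): —
step 2 deliver 0→1: 1={back,v=0,log=z}
step 3 deliver 1→0: —
step 4 timeout(4): 4={back,v=1,log=-}
step 5 deliver 4→2: 2={back,v=1,log=-}
step 6 deliver 2→4: —
step 7 deliver 4→0: 0={back,v=1,log=-}
step 8 deliver 0→4: —
step 9 timeout(1): 1={prim,v=1,log=z}
step 10 propose(0,'s'): —
step 11 deliver 0→2: —
step 12 deliver 2→0: —
step 13 deliver 0→3: 3={back,v=0,log=z}
step 14 deliver 3→0: —
step 15 deliver 0→1: —
step 16 deliver 1→0: —
step 17 deliver 0→4: —
step 18 deliver 4→0: —
step 19 deliver 1→0: —
step 20 deliver 1→4: —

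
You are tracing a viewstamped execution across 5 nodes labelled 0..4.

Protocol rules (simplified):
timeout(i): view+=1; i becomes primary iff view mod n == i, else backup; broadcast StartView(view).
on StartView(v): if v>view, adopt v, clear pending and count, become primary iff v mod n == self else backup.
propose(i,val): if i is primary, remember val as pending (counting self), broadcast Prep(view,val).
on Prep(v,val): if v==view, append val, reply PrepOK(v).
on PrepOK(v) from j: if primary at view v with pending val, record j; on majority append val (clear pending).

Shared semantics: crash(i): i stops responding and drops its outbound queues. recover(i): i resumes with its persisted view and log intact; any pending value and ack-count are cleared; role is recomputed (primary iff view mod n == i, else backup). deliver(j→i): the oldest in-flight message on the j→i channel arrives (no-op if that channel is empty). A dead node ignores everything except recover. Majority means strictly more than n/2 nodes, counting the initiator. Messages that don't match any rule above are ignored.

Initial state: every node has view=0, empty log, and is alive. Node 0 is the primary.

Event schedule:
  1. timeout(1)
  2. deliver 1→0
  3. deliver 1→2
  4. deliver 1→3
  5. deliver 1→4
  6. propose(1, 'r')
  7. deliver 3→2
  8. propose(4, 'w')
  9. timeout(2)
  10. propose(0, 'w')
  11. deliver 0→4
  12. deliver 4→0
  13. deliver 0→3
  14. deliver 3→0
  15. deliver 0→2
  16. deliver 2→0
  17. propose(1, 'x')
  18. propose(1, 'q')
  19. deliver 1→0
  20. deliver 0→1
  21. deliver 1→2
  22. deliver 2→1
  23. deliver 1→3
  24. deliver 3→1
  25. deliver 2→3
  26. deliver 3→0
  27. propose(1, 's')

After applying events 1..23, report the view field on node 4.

1

after 1 — timeout(1): n1:prim/v1/[-]
after 2 — deliver 1→0: n0:back/v1/[-]
after 3 — deliver 1→2: n2:back/v1/[-]
after 4 — deliver 1→3: n3:back/v1/[-]
after 5 — deliver 1→4: n4:back/v1/[-]
after 6 — propose(1,'r'): ·
after 7 — deliver 3→2: ·
after 8 — propose(4,'w'): ·
after 9 — timeout(2): n2:prim/v2/[-]
after 10 — propose(0,'w'): ·
after 11 — deliver 0→4: ·
after 12 — deliver 4→0: ·
after 13 — deliver 0→3: ·
after 14 — deliver 3→0: ·
after 15 — deliver 0→2: ·
after 16 — deliver 2→0: n0:back/v2/[-]
after 17 — propose(1,'x'): ·
after 18 — propose(1,'q'): ·
after 19 — deliver 1→0: ·
after 20 — deliver 0→1: ·
after 21 — deliver 1→2: ·
after 22 — deliver 2→1: n1:back/v2/[-]
after 23 — deliver 1→3: n3:back/v1/[r]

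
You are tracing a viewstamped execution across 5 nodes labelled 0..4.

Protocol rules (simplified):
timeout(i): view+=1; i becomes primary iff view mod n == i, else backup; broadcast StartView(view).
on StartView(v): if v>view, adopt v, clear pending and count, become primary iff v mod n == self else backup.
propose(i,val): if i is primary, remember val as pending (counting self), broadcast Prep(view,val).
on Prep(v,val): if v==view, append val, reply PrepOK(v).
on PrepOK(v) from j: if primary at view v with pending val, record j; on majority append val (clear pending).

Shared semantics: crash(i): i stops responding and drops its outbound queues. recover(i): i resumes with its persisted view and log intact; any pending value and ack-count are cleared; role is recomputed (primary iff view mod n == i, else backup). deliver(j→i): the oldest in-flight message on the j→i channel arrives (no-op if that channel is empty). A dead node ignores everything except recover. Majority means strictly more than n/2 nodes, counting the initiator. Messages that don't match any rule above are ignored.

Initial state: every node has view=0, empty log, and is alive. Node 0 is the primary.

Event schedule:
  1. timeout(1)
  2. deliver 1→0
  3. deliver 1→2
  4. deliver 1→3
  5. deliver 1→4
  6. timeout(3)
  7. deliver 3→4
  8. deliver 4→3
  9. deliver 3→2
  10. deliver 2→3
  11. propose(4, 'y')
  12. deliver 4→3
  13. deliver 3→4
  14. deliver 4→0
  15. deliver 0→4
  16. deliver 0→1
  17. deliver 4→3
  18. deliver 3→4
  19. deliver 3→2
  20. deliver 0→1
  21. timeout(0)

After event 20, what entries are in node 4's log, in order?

after 1 — timeout(1): n1:prim/v1/[-]
after 2 — deliver 1→0: n0:back/v1/[-]
after 3 — deliver 1→2: n2:back/v1/[-]
after 4 — deliver 1→3: n3:back/v1/[-]
after 5 — deliver 1→4: n4:back/v1/[-]
after 6 — timeout(3): n3:back/v2/[-]
after 7 — deliver 3→4: n4:back/v2/[-]
after 8 — deliver 4→3: ·
after 9 — deliver 3→2: n2:prim/v2/[-]
after 10 — deliver 2→3: ·
after 11 — propose(4,'y'): ·
after 12 — deliver 4→3: ·
after 13 — deliver 3→4: ·
after 14 — deliver 4→0: ·
after 15 — deliver 0→4: ·
after 16 — deliver 0→1: ·
after 17 — deliver 4→3: ·
after 18 — deliver 3→4: ·
after 19 — deliver 3→2: ·
after 20 — deliver 0→1: ·

empty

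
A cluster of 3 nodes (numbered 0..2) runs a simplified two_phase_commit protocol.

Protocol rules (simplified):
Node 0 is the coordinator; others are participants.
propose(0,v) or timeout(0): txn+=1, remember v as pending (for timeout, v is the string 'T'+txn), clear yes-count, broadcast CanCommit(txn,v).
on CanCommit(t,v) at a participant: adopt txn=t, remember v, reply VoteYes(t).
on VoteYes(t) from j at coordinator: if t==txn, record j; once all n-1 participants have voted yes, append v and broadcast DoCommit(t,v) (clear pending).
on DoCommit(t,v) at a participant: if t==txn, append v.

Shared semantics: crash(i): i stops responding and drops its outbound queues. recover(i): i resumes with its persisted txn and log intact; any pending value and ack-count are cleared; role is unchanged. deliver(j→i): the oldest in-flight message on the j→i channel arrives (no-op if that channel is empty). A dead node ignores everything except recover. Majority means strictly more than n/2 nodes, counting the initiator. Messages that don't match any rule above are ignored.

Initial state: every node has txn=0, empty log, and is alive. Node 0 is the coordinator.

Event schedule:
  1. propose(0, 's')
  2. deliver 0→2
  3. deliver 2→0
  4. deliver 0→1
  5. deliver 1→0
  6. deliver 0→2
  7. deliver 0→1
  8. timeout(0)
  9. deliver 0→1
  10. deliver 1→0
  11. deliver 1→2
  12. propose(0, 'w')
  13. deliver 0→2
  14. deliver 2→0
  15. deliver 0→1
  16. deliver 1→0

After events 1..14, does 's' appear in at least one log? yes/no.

yes

after 1 — propose(0,'s'): n0:coor/t1/[-]
after 2 — deliver 0→2: n2:part/t1/[-]
after 3 — deliver 2→0: ·
after 4 — deliver 0→1: n1:part/t1/[-]
after 5 — deliver 1→0: n0:coor/t1/[s]
after 6 — deliver 0→2: n2:part/t1/[s]
after 7 — deliver 0→1: n1:part/t1/[s]
after 8 — timeout(0): n0:coor/t2/[s]
after 9 — deliver 0→1: n1:part/t2/[s]
after 10 — deliver 1→0: ·
after 11 — deliver 1→2: ·
after 12 — propose(0,'w'): n0:coor/t3/[s]
after 13 — deliver 0→2: n2:part/t2/[s]
after 14 — deliver 2→0: ·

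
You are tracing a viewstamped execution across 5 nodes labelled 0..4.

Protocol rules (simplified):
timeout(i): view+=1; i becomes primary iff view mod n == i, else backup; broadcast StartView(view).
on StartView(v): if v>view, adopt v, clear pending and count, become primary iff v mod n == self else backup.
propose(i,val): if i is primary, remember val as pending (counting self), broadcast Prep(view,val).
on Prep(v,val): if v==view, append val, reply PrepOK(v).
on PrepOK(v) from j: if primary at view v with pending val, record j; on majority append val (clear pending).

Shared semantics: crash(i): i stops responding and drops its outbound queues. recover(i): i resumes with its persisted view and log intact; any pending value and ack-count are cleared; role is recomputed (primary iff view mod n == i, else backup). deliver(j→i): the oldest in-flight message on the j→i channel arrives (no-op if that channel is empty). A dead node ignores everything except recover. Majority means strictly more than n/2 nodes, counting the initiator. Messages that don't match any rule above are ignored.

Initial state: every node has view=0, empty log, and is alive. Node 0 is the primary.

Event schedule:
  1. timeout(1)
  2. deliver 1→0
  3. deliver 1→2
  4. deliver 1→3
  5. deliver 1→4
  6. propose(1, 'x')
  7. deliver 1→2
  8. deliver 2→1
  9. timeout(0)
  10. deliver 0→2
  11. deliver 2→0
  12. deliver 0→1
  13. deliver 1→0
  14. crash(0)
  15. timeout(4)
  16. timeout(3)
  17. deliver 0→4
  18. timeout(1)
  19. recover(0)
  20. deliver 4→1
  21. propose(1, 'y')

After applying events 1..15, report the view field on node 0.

2

after 1 — timeout(1): n1:prim/v1/[-]
after 2 — deliver 1→0: n0:back/v1/[-]
after 3 — deliver 1→2: n2:back/v1/[-]
after 4 — deliver 1→3: n3:back/v1/[-]
after 5 — deliver 1→4: n4:back/v1/[-]
after 6 — propose(1,'x'): ·
after 7 — deliver 1→2: n2:back/v1/[x]
after 8 — deliver 2→1: ·
after 9 — timeout(0): n0:back/v2/[-]
after 10 — deliver 0→2: n2:prim/v2/[x]
after 11 — deliver 2→0: ·
after 12 — deliver 0→1: n1:back/v2/[-]
after 13 — deliver 1→0: ·
after 14 — crash(0): n0:✗back/v2/[-]
after 15 — timeout(4): n4:back/v2/[-]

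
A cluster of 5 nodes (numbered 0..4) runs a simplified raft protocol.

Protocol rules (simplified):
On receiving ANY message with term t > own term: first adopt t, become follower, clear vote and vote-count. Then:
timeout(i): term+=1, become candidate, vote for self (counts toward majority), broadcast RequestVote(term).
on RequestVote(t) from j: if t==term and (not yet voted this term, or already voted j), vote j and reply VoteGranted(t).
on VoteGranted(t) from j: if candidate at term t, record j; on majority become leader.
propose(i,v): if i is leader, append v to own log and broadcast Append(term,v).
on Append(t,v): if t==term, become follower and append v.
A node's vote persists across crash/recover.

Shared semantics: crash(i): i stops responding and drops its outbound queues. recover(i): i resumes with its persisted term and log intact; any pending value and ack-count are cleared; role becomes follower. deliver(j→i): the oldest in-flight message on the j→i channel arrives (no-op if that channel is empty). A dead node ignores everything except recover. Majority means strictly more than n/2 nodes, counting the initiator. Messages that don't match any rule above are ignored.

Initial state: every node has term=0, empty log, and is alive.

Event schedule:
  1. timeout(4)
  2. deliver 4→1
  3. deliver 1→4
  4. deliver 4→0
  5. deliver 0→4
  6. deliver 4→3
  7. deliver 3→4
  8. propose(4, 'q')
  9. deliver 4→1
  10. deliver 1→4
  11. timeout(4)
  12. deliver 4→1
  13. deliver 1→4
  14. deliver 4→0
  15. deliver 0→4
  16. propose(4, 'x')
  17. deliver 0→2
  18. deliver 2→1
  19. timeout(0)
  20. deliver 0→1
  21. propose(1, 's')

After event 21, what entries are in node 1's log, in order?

1. timeout(4):  <4:cand t1 ->
2. deliver 4→1:  <1:foll t1 ->
3. deliver 1→4:  nop
4. deliver 4→0:  <0:foll t1 ->
5. deliver 0→4:  <4:lead t1 ->
6. deliver 4→3:  <3:foll t1 ->
7. deliver 3→4:  nop
8. propose(4,'q'):  <4:lead t1 q>
9. deliver 4→1:  <1:foll t1 q>
10. deliver 1→4:  nop
11. timeout(4):  <4:cand t2 q>
12. deliver 4→1:  <1:foll t2 q>
13. deliver 1→4:  nop
14. deliver 4→0:  <0:foll t1 q>
15. deliver 0→4:  nop
16. propose(4,'x'):  nop
17. deliver 0→2:  nop
18. deliver 2→1:  nop
19. timeout(0):  <0:cand t2 q>
20. deliver 0→1:  nop
21. propose(1,'s'):  nop

q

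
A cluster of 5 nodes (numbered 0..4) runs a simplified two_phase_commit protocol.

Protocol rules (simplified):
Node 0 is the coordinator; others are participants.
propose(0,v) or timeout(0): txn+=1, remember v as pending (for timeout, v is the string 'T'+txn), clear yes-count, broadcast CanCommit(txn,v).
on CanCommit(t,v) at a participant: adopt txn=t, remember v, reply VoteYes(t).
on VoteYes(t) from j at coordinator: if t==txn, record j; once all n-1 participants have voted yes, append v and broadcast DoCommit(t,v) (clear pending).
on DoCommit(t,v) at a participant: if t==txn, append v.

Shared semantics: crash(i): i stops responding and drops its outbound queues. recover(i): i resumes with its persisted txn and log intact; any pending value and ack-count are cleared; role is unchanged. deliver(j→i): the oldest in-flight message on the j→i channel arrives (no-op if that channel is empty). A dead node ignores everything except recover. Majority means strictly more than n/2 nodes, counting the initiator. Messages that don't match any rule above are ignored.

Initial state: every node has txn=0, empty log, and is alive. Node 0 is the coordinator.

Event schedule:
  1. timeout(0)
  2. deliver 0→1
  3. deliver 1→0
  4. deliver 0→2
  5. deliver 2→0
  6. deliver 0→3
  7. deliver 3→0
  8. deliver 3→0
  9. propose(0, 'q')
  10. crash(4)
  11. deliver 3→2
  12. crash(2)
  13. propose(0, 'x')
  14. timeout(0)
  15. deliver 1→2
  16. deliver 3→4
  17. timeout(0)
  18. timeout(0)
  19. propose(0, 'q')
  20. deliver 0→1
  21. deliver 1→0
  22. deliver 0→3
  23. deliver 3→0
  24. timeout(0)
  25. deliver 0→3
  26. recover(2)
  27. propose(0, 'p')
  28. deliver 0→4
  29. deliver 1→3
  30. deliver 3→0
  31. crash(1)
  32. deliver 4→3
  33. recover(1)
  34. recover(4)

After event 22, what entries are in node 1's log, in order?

empty

step 1 timeout(0): 0={coor,t=1,log=-}
step 2 deliver 0→1: 1={part,t=1,log=-}
step 3 deliver 1→0: —
step 4 deliver 0→2: 2={part,t=1,log=-}
step 5 deliver 2→0: —
step 6 deliver 0→3: 3={part,t=1,log=-}
step 7 deliver 3→0: —
step 8 deliver 3→0: —
step 9 propose(0,'q'): 0={coor,t=2,log=-}
step 10 crash(4): 4={✗part,t=0,log=-}
step 11 deliver 3→2: —
step 12 crash(2): 2={✗part,t=1,log=-}
step 13 propose(0,'x'): 0={coor,t=3,log=-}
step 14 timeout(0): 0={coor,t=4,log=-}
step 15 deliver 1→2: —
step 16 deliver 3→4: —
step 17 timeout(0): 0={coor,t=5,log=-}
step 18 timeout(0): 0={coor,t=6,log=-}
step 19 propose(0,'q'): 0={coor,t=7,log=-}
step 20 deliver 0→1: 1={part,t=2,log=-}
step 21 deliver 1→0: —
step 22 deliver 0→3: 3={part,t=2,log=-}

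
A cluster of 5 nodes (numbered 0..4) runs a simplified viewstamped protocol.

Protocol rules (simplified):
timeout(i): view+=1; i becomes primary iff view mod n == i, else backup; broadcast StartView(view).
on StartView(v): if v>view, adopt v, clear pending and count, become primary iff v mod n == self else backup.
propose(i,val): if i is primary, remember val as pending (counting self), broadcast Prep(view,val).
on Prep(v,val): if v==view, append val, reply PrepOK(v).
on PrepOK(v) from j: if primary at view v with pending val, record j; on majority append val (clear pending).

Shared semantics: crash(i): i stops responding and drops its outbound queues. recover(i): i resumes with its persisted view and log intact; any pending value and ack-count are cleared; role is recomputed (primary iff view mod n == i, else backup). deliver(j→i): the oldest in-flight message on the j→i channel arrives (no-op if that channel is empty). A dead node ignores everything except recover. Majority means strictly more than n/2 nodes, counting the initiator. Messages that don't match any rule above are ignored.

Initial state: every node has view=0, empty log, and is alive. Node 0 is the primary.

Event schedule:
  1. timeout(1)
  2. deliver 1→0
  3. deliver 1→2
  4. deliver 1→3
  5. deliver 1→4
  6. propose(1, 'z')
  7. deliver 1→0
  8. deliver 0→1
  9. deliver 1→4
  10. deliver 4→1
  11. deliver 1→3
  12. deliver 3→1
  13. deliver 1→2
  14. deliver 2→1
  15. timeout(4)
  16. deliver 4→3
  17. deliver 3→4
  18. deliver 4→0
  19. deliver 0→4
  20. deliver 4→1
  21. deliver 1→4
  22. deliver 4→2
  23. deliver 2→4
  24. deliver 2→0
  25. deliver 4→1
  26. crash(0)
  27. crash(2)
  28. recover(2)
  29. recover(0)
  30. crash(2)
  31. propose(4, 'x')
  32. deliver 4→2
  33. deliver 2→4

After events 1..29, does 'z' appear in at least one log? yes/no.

e1 timeout(1): 1[prim,v=1,-]
e2 deliver 1→0: 0[back,v=1,-]
e3 deliver 1→2: 2[back,v=1,-]
e4 deliver 1→3: 3[back,v=1,-]
e5 deliver 1→4: 4[back,v=1,-]
e6 propose(1,'z'): ·
e7 deliver 1→0: 0[back,v=1,z]
e8 deliver 0→1: ·
e9 deliver 1→4: 4[back,v=1,z]
e10 deliver 4→1: 1[prim,v=1,z]
e11 deliver 1→3: 3[back,v=1,z]
e12 deliver 3→1: ·
e13 deliver 1→2: 2[back,v=1,z]
e14 deliver 2→1: ·
e15 timeout(4): 4[back,v=2,z]
e16 deliver 4→3: 3[back,v=2,z]
e17 deliver 3→4: ·
e18 deliver 4→0: 0[back,v=2,z]
e19 deliver 0→4: ·
e20 deliver 4→1: 1[back,v=2,z]
e21 deliver 1→4: ·
e22 deliver 4→2: 2[prim,v=2,z]
e23 deliver 2→4: ·
e24 deliver 2→0: ·
e25 deliver 4→1: ·
e26 crash(0): 0[✗back,v=2,z]
e27 crash(2): 2[✗prim,v=2,z]
e28 recover(2): 2[prim,v=2,z]
e29 recover(0): 0[back,v=2,z]

yes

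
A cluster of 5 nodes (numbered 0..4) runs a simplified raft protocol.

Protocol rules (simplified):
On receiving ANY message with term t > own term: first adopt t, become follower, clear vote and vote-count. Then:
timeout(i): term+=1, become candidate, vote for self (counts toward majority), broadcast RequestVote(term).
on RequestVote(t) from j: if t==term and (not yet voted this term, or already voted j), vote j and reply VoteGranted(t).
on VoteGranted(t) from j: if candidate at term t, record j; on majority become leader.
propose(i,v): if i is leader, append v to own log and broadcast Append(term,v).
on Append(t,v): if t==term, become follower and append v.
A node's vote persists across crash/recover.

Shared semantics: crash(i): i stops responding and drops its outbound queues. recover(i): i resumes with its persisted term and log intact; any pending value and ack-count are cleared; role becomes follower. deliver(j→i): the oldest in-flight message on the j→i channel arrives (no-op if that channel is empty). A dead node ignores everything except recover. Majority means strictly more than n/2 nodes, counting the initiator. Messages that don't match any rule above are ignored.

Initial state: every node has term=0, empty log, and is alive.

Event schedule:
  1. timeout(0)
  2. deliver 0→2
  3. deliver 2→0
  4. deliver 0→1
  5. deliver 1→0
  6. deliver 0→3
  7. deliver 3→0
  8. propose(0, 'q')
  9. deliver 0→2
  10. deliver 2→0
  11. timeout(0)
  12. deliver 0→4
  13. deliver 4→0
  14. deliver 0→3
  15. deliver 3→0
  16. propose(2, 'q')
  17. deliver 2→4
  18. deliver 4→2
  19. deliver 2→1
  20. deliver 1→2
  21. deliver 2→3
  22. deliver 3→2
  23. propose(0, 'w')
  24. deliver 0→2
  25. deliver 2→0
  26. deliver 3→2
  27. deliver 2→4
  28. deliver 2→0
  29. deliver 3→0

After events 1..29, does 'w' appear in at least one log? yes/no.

after 1 — timeout(0): n0:cand/t1/[-]
after 2 — deliver 0→2: n2:foll/t1/[-]
after 3 — deliver 2→0: ·
after 4 — deliver 0→1: n1:foll/t1/[-]
after 5 — deliver 1→0: n0:lead/t1/[-]
after 6 — deliver 0→3: n3:foll/t1/[-]
after 7 — deliver 3→0: ·
after 8 — propose(0,'q'): n0:lead/t1/[q]
after 9 — deliver 0→2: n2:foll/t1/[q]
after 10 — deliver 2→0: ·
after 11 — timeout(0): n0:cand/t2/[q]
after 12 — deliver 0→4: n4:foll/t1/[-]
after 13 — deliver 4→0: ·
after 14 — deliver 0→3: n3:foll/t1/[q]
after 15 — deliver 3→0: ·
after 16 — propose(2,'q'): ·
after 17 — deliver 2→4: ·
after 18 — deliver 4→2: ·
after 19 — deliver 2→1: ·
after 20 — deliver 1→2: ·
after 21 — deliver 2→3: ·
after 22 — deliver 3→2: ·
after 23 — propose(0,'w'): ·
after 24 — deliver 0→2: n2:foll/t2/[q]
after 25 — deliver 2→0: ·
after 26 — deliver 3→2: ·
after 27 — deliver 2→4: ·
after 28 — deliver 2→0: ·
after 29 — deliver 3→0: ·

no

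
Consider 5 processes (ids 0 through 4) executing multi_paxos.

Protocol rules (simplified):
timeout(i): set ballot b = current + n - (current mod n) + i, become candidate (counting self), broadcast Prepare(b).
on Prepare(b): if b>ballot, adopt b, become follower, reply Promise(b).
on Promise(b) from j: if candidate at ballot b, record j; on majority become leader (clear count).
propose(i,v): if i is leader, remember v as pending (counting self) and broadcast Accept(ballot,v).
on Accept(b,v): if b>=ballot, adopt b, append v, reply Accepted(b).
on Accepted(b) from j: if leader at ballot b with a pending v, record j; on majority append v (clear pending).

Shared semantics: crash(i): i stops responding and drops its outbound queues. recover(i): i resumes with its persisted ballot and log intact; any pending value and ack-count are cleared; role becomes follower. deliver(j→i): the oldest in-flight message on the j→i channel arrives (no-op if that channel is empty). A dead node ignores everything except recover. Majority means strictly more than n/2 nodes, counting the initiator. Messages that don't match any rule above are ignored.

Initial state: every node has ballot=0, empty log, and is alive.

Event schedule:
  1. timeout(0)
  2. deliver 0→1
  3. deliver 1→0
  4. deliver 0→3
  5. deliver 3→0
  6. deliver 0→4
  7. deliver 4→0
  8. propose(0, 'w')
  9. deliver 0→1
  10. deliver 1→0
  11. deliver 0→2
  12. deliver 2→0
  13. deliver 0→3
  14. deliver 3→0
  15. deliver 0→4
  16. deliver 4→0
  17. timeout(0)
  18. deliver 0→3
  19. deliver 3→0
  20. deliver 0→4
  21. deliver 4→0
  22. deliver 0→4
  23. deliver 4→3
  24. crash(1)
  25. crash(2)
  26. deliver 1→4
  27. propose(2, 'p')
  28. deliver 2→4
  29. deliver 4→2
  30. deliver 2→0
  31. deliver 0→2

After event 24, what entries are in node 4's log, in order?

w

1. timeout(0):  <0:cand b5 ->
2. deliver 0→1:  <1:foll b5 ->
3. deliver 1→0:  nop
4. deliver 0→3:  <3:foll b5 ->
5. deliver 3→0:  <0:lead b5 ->
6. deliver 0→4:  <4:foll b5 ->
7. deliver 4→0:  nop
8. propose(0,'w'):  nop
9. deliver 0→1:  <1:foll b5 w>
10. deliver 1→0:  nop
11. deliver 0→2:  <2:foll b5 ->
12. deliver 2→0:  nop
13. deliver 0→3:  <3:foll b5 w>
14. deliver 3→0:  <0:lead b5 w>
15. deliver 0→4:  <4:foll b5 w>
16. deliver 4→0:  nop
17. timeout(0):  <0:cand b10 w>
18. deliver 0→3:  <3:foll b10 w>
19. deliver 3→0:  nop
20. deliver 0→4:  <4:foll b10 w>
21. deliver 4→0:  <0:lead b10 w>
22. deliver 0→4:  nop
23. deliver 4→3:  nop
24. crash(1):  <1:✗foll b5 w>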